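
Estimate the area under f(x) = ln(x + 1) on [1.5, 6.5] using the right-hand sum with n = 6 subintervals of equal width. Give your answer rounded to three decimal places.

Δx = (6.5 − 1.5)/6 = 5/6.
Right endpoints: 7/3, 19/6, 4, 29/6, 17/3, 6.5.
f(7/3) ≈ 1.204, f(19/6) ≈ 1.427, f(4) ≈ 1.609, f(29/6) ≈ 1.764, f(17/3) ≈ 1.897, f(6.5) ≈ 2.015.
Sum = Δx · [f(7/3) + f(19/6) + f(4) + ...].
Sum ≈ 8.263.

8.263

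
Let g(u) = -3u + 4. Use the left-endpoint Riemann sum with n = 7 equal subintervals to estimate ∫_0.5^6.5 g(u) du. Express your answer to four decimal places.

Δu = (6.5 − 0.5)/7 = 6/7.
Left endpoints: 0.5, 19/14, 31/14, 43/14, 55/14, 67/14, 79/14.
g(0.5) = 2.5, g(19/14) = -1/14, g(31/14) = -37/14, g(43/14) = -73/14, g(55/14) = -109/14, g(67/14) = -145/14, g(79/14) = -181/14.
Sum = Δu · [g(0.5) + g(19/14) + g(31/14) + ...].
Sum ≈ -31.2857.

-31.2857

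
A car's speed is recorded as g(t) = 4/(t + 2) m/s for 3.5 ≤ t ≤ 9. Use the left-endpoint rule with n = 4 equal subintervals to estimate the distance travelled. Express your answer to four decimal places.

3.0381

Δt = (9 − 3.5)/4 = 1.375.
Left endpoints: 3.5, 4.875, 6.25, 7.625.
g(3.5) = 8/11, g(4.875) = 32/55, g(6.25) = 16/33, g(7.625) = 32/77.
Sum = Δt · [g(3.5) + g(4.875) + g(6.25) + g(7.625)].
Sum ≈ 3.0381.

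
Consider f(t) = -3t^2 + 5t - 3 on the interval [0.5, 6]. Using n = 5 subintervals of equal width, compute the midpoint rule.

Δt = (6 − 0.5)/5 = 1.1.
Midpoints: 1.05, 2.15, 3.25, 4.35, 5.45.
f(1.05) = -1.0575, f(2.15) = -6.1175, f(3.25) = -18.4375, f(4.35) = -38.0175, f(5.45) = -64.8575.
Sum = Δt · [f(1.05) + f(2.15) + f(3.25) + f(4.35) + f(5.45)].
Sum = -141.33625.

-141.33625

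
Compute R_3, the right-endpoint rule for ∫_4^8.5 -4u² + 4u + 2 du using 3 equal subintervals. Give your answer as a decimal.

-774

Δu = (8.5 − 4)/3 = 1.5.
Right endpoints: 5.5, 7, 8.5.
f(5.5) = -97, f(7) = -166, f(8.5) = -253.
Sum = Δu · [f(5.5) + f(7) + f(8.5)].
Sum = -774.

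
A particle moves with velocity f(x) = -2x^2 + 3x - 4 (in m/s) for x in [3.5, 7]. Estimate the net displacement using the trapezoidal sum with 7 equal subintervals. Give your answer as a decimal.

-159.25

Δx = (7 − 3.5)/7 = 0.5.
f(3.5) = -18, f(4) = -24, f(4.5) = -31, f(5) = -39, f(5.5) = -48, f(6) = -58, f(6.5) = -69, f(7) = -81.
T_7 = (Δx/2)·[f(x_0) + 2f(x_1) + ... + 2f(x_{6}) + f(x_7)].
Sum = -159.25.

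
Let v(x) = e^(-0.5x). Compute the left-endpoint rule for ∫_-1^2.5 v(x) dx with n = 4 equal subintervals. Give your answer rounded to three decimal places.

3.364

Δx = (2.5 − (-1))/4 = 0.875.
Left endpoints: -1, -0.125, 0.75, 1.625.
v(-1) ≈ 1.649, v(-0.125) ≈ 1.064, v(0.75) ≈ 0.687, v(1.625) ≈ 0.444.
Sum = Δx · [v(-1) + v(-0.125) + v(0.75) + v(1.625)].
Sum ≈ 3.364.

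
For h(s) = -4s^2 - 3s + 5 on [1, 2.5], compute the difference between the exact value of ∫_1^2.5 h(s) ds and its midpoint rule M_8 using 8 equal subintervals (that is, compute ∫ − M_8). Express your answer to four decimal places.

-0.0176

Exact integral: ∫_1^2.5 h(s) ds = -19.875.
M_8 ≈ -19.857422.
Error ≈ -19.875 − (-19.857422) ≈ -0.0176.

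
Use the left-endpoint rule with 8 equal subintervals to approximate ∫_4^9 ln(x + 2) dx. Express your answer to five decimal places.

Δx = (9 − 4)/8 = 0.625.
Left endpoints: 4, 4.625, 5.25, 5.875, 6.5, 7.125, 7.75, 8.375.
f(4) ≈ 1.79176, f(4.625) ≈ 1.89085, f(5.25) ≈ 1.98100, f(5.875) ≈ 2.06369, f(6.5) ≈ 2.14007, f(7.125) ≈ 2.21102, f(7.75) ≈ 2.27727, f(8.375) ≈ 2.33940.
Sum = Δx · [f(4) + f(4.625) + f(5.25) + ...].
Sum ≈ 10.43441.

10.43441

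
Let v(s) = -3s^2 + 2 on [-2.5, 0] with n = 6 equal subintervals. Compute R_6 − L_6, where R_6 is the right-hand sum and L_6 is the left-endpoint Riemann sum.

R_6 ≈ -6.93576389.
L_6 ≈ -14.74826389.
R_6 − L_6 = 7.8125.

7.8125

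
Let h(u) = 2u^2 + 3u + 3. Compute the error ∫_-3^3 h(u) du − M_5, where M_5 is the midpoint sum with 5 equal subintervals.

1.44

Exact integral: ∫_-3^3 h(u) du = 54.
M_5 = 52.56.
Error = 54 − 52.56 = 1.44.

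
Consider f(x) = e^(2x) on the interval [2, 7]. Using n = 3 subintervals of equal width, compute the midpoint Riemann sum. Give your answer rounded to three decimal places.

392557.937

Δx = (7 − 2)/3 = 5/3.
Midpoints: 17/6, 4.5, 37/6.
f(17/6) ≈ 289.069, f(4.5) ≈ 8103.084, f(37/6) ≈ 227142.609.
Sum = Δx · [f(17/6) + f(4.5) + f(37/6)].
Sum ≈ 392557.937.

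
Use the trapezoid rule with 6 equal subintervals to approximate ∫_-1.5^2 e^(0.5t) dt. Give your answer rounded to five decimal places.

Δt = (2 − (-1.5))/6 = 7/12.
f(-1.5) ≈ 0.47237, f(-11/12) ≈ 0.63234, f(-1/3) ≈ 0.84648, f(0.25) ≈ 1.13315, f(5/6) ≈ 1.51690, f(17/12) ≈ 2.03060, f(2) ≈ 2.71828.
T_6 = (Δt/2)·[f(t_0) + 2f(t_1) + ... + 2f(t_{5}) + f(t_6)].
Sum ≈ 4.52363.

4.52363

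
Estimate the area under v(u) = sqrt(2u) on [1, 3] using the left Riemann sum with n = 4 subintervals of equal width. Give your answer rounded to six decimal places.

3.691166

Δu = (3 − 1)/4 = 0.5.
Left endpoints: 1, 1.5, 2, 2.5.
v(1) ≈ 1.414214, v(1.5) ≈ 1.732051, v(2) ≈ 2.000000, v(2.5) ≈ 2.236068.
Sum = Δu · [v(1) + v(1.5) + v(2) + v(2.5)].
Sum ≈ 3.691166.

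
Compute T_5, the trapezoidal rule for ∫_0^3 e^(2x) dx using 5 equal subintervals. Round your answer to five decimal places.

224.79981

Δx = (3 − 0)/5 = 0.6.
f(0) ≈ 1.00000, f(0.6) ≈ 3.32012, f(1.2) ≈ 11.02318, f(1.8) ≈ 36.59823, f(2.4) ≈ 121.51042, f(3) ≈ 403.42879.
T_5 = (Δx/2)·[f(x_0) + 2f(x_1) + ... + 2f(x_{4}) + f(x_5)].
Sum ≈ 224.79981.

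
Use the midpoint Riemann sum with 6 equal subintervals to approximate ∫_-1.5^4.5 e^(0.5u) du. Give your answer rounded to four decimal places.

Δu = (4.5 − (-1.5))/6 = 1.
Midpoints: -1, 0, 1, 2, 3, 4.
f(-1) ≈ 0.6065, f(0) ≈ 1.0000, f(1) ≈ 1.6487, f(2) ≈ 2.7183, f(3) ≈ 4.4817, f(4) ≈ 7.3891.
Sum = Δu · [f(-1) + f(0) + f(1) + ...].
Sum ≈ 17.8443.

17.8443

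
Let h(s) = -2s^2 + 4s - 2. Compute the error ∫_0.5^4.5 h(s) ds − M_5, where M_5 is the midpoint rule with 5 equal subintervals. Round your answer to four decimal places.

Exact integral: ∫_0.5^4.5 h(s) ds ≈ -28.666667.
M_5 = -28.24.
Error ≈ -28.666667 − (-28.24) ≈ -0.4267.

-0.4267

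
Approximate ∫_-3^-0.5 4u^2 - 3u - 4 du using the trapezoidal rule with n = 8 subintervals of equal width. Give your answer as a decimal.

Δu = (-0.5 − (-3))/8 = 0.3125.
f(-3) = 41, f(-2.6875) = 32.953125, f(-2.375) = 25.6875, f(-2.0625) = 19.203125, f(-1.75) = 13.5, f(-1.4375) = 8.578125, f(-1.125) = 4.4375, f(-0.8125) = 1.078125, f(-0.5) = -1.5.
T_8 = (Δu/2)·[f(u_0) + 2f(u_1) + ... + 2f(u_{7}) + f(u_8)].
Sum = 39.12109375.

39.12109375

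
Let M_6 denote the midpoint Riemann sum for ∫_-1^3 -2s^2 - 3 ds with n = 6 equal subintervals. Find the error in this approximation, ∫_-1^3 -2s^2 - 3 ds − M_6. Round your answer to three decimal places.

-0.296

Exact integral: ∫_-1^3 f(s) ds ≈ -30.66667.
M_6 ≈ -30.37037.
Error ≈ -30.66667 − (-30.37037) ≈ -0.296.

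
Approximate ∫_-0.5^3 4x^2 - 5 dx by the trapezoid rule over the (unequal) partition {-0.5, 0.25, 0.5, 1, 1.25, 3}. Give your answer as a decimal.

Subinterval widths: 0.75, 0.25, 0.5, 0.25, 1.75.
f(-0.5) = -4, f(0.25) = -4.75, f(0.5) = -4, f(1) = -1, f(1.25) = 1.25, f(3) = 31.
On each subinterval the trapezoid contributes (Δx_i/2)·[f(x_{i-1}) + f(x_i)].
Sum = 22.625.

22.625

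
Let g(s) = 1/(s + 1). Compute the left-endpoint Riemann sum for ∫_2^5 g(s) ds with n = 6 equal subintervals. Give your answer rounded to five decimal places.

Δs = (5 − 2)/6 = 0.5.
Left endpoints: 2, 2.5, 3, 3.5, 4, 4.5.
g(2) = 1/3, g(2.5) = 2/7, g(3) = 0.25, g(3.5) = 2/9, g(4) = 0.2, g(4.5) = 2/11.
Sum = Δs · [g(2) + g(2.5) + g(3) + ...].
Sum ≈ 0.73654.

0.73654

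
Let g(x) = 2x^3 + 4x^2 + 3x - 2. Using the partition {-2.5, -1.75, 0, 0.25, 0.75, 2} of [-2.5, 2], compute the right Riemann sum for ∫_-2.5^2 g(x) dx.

Subinterval widths: 0.75, 1.75, 0.25, 0.5, 1.25.
Right endpoints: -1.75, 0, 0.25, 0.75, 2.
g(-1.75) = -5.71875, g(0) = -2, g(0.25) = -0.96875, g(0.75) = 3.34375, g(2) = 36.
Sum = Σ Δx_i · g(x_i).
Sum = 38.640625.

38.640625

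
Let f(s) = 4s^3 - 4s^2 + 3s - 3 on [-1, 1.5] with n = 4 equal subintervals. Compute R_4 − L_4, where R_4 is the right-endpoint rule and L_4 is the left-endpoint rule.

R_4 = -1.30859375.
L_4 = -13.80859375.
R_4 − L_4 = 12.5.

12.5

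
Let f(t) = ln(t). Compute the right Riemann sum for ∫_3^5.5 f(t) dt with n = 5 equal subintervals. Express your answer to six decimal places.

Δt = (5.5 − 3)/5 = 0.5.
Right endpoints: 3.5, 4, 4.5, 5, 5.5.
f(3.5) ≈ 1.252763, f(4) ≈ 1.386294, f(4.5) ≈ 1.504077, f(5) ≈ 1.609438, f(5.5) ≈ 1.704748.
Sum = Δt · [f(3.5) + f(4) + f(4.5) + f(5) + f(5.5)].
Sum ≈ 3.728660.

3.728660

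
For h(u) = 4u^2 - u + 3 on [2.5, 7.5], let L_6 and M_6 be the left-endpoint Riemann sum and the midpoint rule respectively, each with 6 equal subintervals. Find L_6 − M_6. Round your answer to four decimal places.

-77.7778

L_6 ≈ 452.731481.
M_6 ≈ 530.509259.
L_6 − M_6 ≈ -77.7778.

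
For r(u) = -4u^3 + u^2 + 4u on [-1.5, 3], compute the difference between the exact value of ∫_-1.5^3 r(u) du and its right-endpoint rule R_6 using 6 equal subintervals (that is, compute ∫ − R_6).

Exact integral: ∫_-1.5^3 r(u) du = -52.3125.
R_6 = -91.96875.
Error = -52.3125 − (-91.96875) = 39.65625.

39.65625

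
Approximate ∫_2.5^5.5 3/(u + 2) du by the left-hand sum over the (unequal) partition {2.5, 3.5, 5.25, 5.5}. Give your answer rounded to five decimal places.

1.72466

Subinterval widths: 1, 1.75, 0.25.
Left endpoints: 2.5, 3.5, 5.25.
f(2.5) = 2/3, f(3.5) = 6/11, f(5.25) = 12/29.
Sum = Σ Δu_i · f(u_i).
Sum ≈ 1.72466.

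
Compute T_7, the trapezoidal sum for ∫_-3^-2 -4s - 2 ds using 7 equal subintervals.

8

Δs = (-2 − (-3))/7 = 1/7.
f(-3) = 10, f(-20/7) = 66/7, f(-19/7) = 62/7, f(-18/7) = 58/7, f(-17/7) = 54/7, f(-16/7) = 50/7, f(-15/7) = 46/7, f(-2) = 6.
T_7 = (Δs/2)·[f(s_0) + 2f(s_1) + ... + 2f(s_{6}) + f(s_7)].
Sum = 8.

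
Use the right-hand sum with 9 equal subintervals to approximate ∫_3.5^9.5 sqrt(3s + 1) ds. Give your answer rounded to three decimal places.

Δs = (9.5 − 3.5)/9 = 2/3.
Right endpoints: 25/6, 29/6, 5.5, 37/6, 41/6, 7.5, 49/6, 53/6, 9.5.
f(25/6) ≈ 3.674, f(29/6) ≈ 3.937, f(5.5) ≈ 4.183, f(37/6) ≈ 4.416, f(41/6) ≈ 4.637, f(7.5) ≈ 4.848, f(49/6) ≈ 5.050, f(53/6) ≈ 5.244, f(9.5) ≈ 5.431.
Sum = Δs · [f(25/6) + f(29/6) + f(5.5) + ...].
Sum ≈ 27.613.

27.613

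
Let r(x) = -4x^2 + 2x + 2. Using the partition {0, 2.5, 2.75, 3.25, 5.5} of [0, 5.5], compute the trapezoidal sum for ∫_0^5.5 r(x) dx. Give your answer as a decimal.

-198.6875

Subinterval widths: 2.5, 0.25, 0.5, 2.25.
r(0) = 2, r(2.5) = -18, r(2.75) = -22.75, r(3.25) = -33.75, r(5.5) = -108.
On each subinterval the trapezoid contributes (Δx_i/2)·[r(x_{i-1}) + r(x_i)].
Sum = -198.6875.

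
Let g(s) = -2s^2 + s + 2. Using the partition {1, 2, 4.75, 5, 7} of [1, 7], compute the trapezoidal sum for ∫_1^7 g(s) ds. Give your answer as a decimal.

-201.9375

Subinterval widths: 1, 2.75, 0.25, 2.
g(1) = 1, g(2) = -4, g(4.75) = -38.375, g(5) = -43, g(7) = -89.
On each subinterval the trapezoid contributes (Δs_i/2)·[g(s_{i-1}) + g(s_i)].
Sum = -201.9375.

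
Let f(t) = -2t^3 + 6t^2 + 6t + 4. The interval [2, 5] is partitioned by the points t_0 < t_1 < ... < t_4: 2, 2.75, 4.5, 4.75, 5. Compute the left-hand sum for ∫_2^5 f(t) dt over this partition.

41.4375

Subinterval widths: 0.75, 1.75, 0.25, 0.25.
Left endpoints: 2, 2.75, 4.5, 4.75.
f(2) = 24, f(2.75) = 24.28125, f(4.5) = -29.75, f(4.75) = -46.46875.
Sum = Σ Δt_i · f(t_i).
Sum = 41.4375.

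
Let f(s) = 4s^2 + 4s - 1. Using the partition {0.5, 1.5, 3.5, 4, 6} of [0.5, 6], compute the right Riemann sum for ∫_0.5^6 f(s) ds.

511.5

Subinterval widths: 1, 2, 0.5, 2.
Right endpoints: 1.5, 3.5, 4, 6.
f(1.5) = 14, f(3.5) = 62, f(4) = 79, f(6) = 167.
Sum = Σ Δs_i · f(s_i).
Sum = 511.5.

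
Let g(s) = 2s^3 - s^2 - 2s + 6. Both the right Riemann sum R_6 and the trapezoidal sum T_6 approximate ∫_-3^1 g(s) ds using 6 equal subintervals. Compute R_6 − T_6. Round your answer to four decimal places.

18.6667

R_6 ≈ -0.740741.
T_6 ≈ -19.407407.
R_6 − T_6 ≈ 18.6667.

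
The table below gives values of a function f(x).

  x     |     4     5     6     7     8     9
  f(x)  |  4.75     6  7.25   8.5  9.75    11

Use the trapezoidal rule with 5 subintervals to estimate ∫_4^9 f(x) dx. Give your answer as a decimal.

39.375

Δx = 1.
T_5 = (1/2)·[4.75 + 2·6 + 2·7.25 + 2·8.5 + 2·9.75 + 11] = 39.375.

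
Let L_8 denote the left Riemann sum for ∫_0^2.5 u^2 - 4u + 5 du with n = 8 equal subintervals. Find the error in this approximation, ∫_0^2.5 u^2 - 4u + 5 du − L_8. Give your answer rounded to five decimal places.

-0.62663

Exact integral: ∫_0^2.5 f(u) du ≈ 5.2083333.
L_8 ≈ 5.8349609.
Error ≈ 5.2083333 − 5.8349609 ≈ -0.62663.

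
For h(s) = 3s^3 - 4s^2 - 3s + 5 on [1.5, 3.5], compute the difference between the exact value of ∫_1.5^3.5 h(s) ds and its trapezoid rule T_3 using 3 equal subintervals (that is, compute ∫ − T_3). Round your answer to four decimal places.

-2.7407

Exact integral: ∫_1.5^3.5 h(s) ds ≈ 51.083333.
T_3 ≈ 53.824074.
Error ≈ 51.083333 − 53.824074 ≈ -2.7407.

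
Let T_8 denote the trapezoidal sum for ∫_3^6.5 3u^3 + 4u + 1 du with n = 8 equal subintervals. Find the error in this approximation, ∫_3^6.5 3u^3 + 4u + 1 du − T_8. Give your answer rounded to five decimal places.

Exact integral: ∫_3^6.5 f(u) du = 1348.046875.
T_8 ≈ 1352.8200684.
Error ≈ 1348.046875 − 1352.8200684 ≈ -4.77319.

-4.77319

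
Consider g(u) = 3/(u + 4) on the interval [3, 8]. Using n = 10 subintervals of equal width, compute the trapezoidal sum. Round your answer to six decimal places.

Δu = (8 − 3)/10 = 0.5.
g(3) = 3/7, g(3.5) = 0.4, g(4) = 0.375, g(4.5) = 6/17, g(5) = 1/3, g(5.5) = 6/19, g(6) = 0.3, g(6.5) = 2/7, g(7) = 3/11, g(7.5) = 6/23, g(8) = 0.25.
T_10 = (Δu/2)·[g(u_0) + 2g(u_1) + ... + 2g(u_{9}) + g(u_10)].
Sum ≈ 1.617830.

1.617830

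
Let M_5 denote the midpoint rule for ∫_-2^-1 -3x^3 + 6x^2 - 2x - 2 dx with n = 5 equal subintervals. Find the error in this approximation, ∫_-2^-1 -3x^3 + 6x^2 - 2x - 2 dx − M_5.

0.065

Exact integral: ∫_-2^-1 f(x) dx = 26.25.
M_5 = 26.185.
Error = 26.25 − 26.185 = 0.065.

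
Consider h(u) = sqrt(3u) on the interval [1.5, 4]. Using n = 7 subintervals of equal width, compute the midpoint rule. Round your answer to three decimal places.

Δu = (4 − 1.5)/7 = 5/14.
Midpoints: 47/28, 57/28, 67/28, 2.75, 87/28, 97/28, 107/28.
h(47/28) ≈ 2.244, h(57/28) ≈ 2.471, h(67/28) ≈ 2.679, h(2.75) ≈ 2.872, h(87/28) ≈ 3.053, h(97/28) ≈ 3.224, h(107/28) ≈ 3.386.
Sum = Δu · [h(47/28) + h(57/28) + h(67/28) + ...].
Sum ≈ 7.118.

7.118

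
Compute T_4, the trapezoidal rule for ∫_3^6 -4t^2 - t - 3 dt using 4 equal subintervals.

-275.625

Δt = (6 − 3)/4 = 0.75.
f(3) = -42, f(3.75) = -63, f(4.5) = -88.5, f(5.25) = -118.5, f(6) = -153.
T_4 = (Δt/2)·[f(t_0) + 2f(t_1) + 2f(t_2) + 2f(t_3) + f(t_4)].
Sum = -275.625.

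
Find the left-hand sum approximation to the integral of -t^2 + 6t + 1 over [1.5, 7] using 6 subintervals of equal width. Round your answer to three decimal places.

Δt = (7 − 1.5)/6 = 11/12.
Left endpoints: 1.5, 29/12, 10/3, 4.25, 31/6, 73/12.
f(1.5) = 7.75, f(29/12) = 1391/144, f(10/3) = 89/9, f(4.25) = 8.4375, f(31/6) = 191/36, f(73/12) = 71/144.
Sum = Δt · [f(1.5) + f(29/12) + f(10/3) + ...].
Sum ≈ 38.073.

38.073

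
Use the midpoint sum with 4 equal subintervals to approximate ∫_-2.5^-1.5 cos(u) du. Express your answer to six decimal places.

-0.400064

Δu = (-1.5 − (-2.5))/4 = 0.25.
Midpoints: -2.375, -2.125, -1.875, -1.625.
f(-2.375) ≈ -0.720278, f(-2.125) ≈ -0.526266, f(-1.875) ≈ -0.299534, f(-1.625) ≈ -0.054177.
Sum = Δu · [f(-2.375) + f(-2.125) + f(-1.875) + f(-1.625)].
Sum ≈ -0.400064.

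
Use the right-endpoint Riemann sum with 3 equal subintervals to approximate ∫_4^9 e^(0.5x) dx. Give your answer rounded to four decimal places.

243.5674

Δx = (9 − 4)/3 = 5/3.
Right endpoints: 17/3, 22/3, 9.
f(17/3) ≈ 17.0020, f(22/3) ≈ 39.1213, f(9) ≈ 90.0171.
Sum = Δx · [f(17/3) + f(22/3) + f(9)].
Sum ≈ 243.5674.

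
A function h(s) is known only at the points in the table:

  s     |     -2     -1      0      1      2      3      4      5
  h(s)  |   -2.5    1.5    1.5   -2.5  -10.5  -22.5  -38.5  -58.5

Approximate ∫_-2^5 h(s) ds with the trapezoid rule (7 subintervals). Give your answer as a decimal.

-101.5

Δs = 1.
T_7 = (1/2)·[(-2.5) + 2·1.5 + 2·1.5 + 2·(-2.5) + 2·(-10.5) + 2·(-22.5) + 2·(-38.5) + (-58.5)] = -101.5.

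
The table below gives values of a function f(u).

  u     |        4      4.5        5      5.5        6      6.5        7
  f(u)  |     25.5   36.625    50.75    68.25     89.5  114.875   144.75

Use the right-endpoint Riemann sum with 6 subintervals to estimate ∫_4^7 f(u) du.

252.375

Δu = 0.5.
Sum = 0.5·[36.625 + 50.75 + 68.25 + 89.5 + 114.875 + 144.75] = 252.375.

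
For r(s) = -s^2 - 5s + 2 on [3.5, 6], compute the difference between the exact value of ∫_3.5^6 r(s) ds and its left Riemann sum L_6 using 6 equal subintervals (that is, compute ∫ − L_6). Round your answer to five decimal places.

Exact integral: ∫_3.5^6 r(s) ds ≈ -112.0833333.
L_6 ≈ -104.6035880.
Error ≈ -112.0833333 − (-104.6035880) ≈ -7.47975.

-7.47975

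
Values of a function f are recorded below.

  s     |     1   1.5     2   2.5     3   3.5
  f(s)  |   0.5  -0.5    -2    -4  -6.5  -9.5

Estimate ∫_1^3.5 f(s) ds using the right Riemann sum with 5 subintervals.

-11.25

Δs = 0.5.
Sum = 0.5·[(-0.5) + (-2) + (-4) + (-6.5) + (-9.5)] = -11.25.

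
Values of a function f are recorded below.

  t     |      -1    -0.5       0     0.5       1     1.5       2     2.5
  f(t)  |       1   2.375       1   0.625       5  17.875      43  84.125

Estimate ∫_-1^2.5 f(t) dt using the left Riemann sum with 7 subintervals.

35.4375

Δt = 0.5.
Sum = 0.5·[1 + 2.375 + 1 + 0.625 + 5 + 17.875 + 43] = 35.4375.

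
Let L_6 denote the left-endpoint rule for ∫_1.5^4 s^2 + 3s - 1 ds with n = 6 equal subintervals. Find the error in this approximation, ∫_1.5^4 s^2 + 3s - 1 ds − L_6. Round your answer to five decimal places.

4.35475

Exact integral: ∫_1.5^4 f(s) ds ≈ 38.3333333.
L_6 ≈ 33.9785880.
Error ≈ 38.3333333 − 33.9785880 ≈ 4.35475.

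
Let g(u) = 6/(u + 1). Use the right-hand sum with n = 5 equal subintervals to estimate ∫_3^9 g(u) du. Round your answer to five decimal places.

Δu = (9 − 3)/5 = 1.2.
Right endpoints: 4.2, 5.4, 6.6, 7.8, 9.
g(4.2) = 15/13, g(5.4) = 0.9375, g(6.6) = 15/19, g(7.8) = 15/22, g(9) = 0.6.
Sum = Δu · [g(4.2) + g(5.4) + g(6.6) + g(7.8) + g(9)].
Sum ≈ 4.99517.

4.99517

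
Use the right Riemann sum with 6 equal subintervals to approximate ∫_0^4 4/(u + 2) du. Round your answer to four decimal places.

3.9825

Δu = (4 − 0)/6 = 2/3.
Right endpoints: 2/3, 4/3, 2, 8/3, 10/3, 4.
f(2/3) = 1.5, f(4/3) = 1.2, f(2) = 1, f(8/3) = 6/7, f(10/3) = 0.75, f(4) = 2/3.
Sum = Δu · [f(2/3) + f(4/3) + f(2) + ...].
Sum ≈ 3.9825.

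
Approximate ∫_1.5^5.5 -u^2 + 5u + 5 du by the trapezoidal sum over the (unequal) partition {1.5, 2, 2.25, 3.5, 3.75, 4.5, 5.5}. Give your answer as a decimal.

35.078125

Subinterval widths: 0.5, 0.25, 1.25, 0.25, 0.75, 1.
f(1.5) = 10.25, f(2) = 11, f(2.25) = 11.1875, f(3.5) = 10.25, f(3.75) = 9.6875, f(4.5) = 7.25, f(5.5) = 2.25.
On each subinterval the trapezoid contributes (Δu_i/2)·[f(u_{i-1}) + f(u_i)].
Sum = 35.078125.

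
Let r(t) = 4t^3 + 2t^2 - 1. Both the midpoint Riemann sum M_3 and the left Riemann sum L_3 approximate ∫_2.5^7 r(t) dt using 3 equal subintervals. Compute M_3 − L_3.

M_3 = 2525.90625.
L_3 = 1629.
M_3 − L_3 = 896.90625.

896.90625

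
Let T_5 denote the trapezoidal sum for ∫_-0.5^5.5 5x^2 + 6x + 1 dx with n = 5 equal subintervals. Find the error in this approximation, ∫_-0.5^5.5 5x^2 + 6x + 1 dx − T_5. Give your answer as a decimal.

-7.2

Exact integral: ∫_-0.5^5.5 f(x) dx = 373.5.
T_5 = 380.7.
Error = 373.5 − 380.7 = -7.2.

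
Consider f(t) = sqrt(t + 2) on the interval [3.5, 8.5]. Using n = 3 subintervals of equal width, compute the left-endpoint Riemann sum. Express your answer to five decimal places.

13.32394

Δt = (8.5 − 3.5)/3 = 5/3.
Left endpoints: 3.5, 31/6, 41/6.
f(3.5) ≈ 2.34521, f(31/6) ≈ 2.67706, f(41/6) ≈ 2.97209.
Sum = Δt · [f(3.5) + f(31/6) + f(41/6)].
Sum ≈ 13.32394.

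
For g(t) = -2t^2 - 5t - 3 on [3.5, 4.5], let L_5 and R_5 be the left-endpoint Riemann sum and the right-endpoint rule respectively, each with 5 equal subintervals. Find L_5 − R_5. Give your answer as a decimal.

4.2

L_5 = -53.08.
R_5 = -57.28.
L_5 − R_5 = 4.2.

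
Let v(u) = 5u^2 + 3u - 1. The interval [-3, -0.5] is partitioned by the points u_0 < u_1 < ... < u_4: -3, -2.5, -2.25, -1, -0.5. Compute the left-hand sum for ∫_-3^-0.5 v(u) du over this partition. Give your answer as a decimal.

45.640625

Subinterval widths: 0.5, 0.25, 1.25, 0.5.
Left endpoints: -3, -2.5, -2.25, -1.
v(-3) = 35, v(-2.5) = 22.75, v(-2.25) = 17.5625, v(-1) = 1.
Sum = Σ Δu_i · v(u_i).
Sum = 45.640625.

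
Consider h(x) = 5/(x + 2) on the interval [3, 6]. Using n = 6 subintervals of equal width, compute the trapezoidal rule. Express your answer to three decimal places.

Δx = (6 − 3)/6 = 0.5.
h(3) = 1, h(3.5) = 10/11, h(4) = 5/6, h(4.5) = 10/13, h(5) = 5/7, h(5.5) = 2/3, h(6) = 0.625.
T_6 = (Δx/2)·[h(x_0) + 2h(x_1) + ... + 2h(x_{5}) + h(x_6)].
Sum ≈ 2.353.

2.353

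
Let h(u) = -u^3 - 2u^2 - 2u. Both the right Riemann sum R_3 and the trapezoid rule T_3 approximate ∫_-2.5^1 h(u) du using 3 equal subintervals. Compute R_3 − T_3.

-7.65625

R_3 ≈ -3.775463.
T_3 ≈ 3.880787.
R_3 − T_3 = -7.65625.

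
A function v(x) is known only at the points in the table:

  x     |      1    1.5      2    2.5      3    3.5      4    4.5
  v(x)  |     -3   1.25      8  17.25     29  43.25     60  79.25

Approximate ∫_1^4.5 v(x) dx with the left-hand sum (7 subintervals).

Δx = 0.5.
Sum = 0.5·[(-3) + 1.25 + 8 + 17.25 + 29 + 43.25 + 60] = 77.875.

77.875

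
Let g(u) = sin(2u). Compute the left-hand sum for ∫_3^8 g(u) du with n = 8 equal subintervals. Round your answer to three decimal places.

0.833

Δu = (8 − 3)/8 = 0.625.
Left endpoints: 3, 3.625, 4.25, 4.875, 5.5, 6.125, 6.75, 7.375.
g(3) ≈ -0.279, g(3.625) ≈ 0.823, g(4.25) ≈ 0.798, g(4.875) ≈ -0.320, g(5.5) ≈ -1.000, g(6.125) ≈ -0.311, g(6.75) ≈ 0.804, g(7.375) ≈ 0.818.
Sum = Δu · [g(3) + g(3.625) + g(4.25) + ...].
Sum ≈ 0.833.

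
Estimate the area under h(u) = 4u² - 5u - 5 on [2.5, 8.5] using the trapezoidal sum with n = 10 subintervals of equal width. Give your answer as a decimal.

Δu = (8.5 − 2.5)/10 = 0.6.
h(2.5) = 7.5, h(3.1) = 17.94, h(3.7) = 31.26, h(4.3) = 47.46, h(4.9) = 66.54, h(5.5) = 88.5, h(6.1) = 113.34, h(6.7) = 141.06, h(7.3) = 171.66, h(7.9) = 205.14, h(8.5) = 241.5.
T_10 = (Δu/2)·[h(u_0) + 2h(u_1) + ... + 2h(u_{9}) + h(u_10)].
Sum = 604.44.

604.44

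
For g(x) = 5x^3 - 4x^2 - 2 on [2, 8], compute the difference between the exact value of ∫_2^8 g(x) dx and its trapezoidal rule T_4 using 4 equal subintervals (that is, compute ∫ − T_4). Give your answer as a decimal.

Exact integral: ∫_2^8 g(x) dx = 4416.
T_4 = 4575.75.
Error = 4416 − 4575.75 = -159.75.

-159.75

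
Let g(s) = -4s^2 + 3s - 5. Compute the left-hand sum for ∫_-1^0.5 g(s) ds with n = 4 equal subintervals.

-11.671875

Δs = (0.5 − (-1))/4 = 0.375.
Left endpoints: -1, -0.625, -0.25, 0.125.
g(-1) = -12, g(-0.625) = -8.4375, g(-0.25) = -6, g(0.125) = -4.6875.
Sum = Δs · [g(-1) + g(-0.625) + g(-0.25) + g(0.125)].
Sum = -11.671875.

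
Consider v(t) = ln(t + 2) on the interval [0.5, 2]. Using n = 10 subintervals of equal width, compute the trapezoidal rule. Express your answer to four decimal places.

Δt = (2 − 0.5)/10 = 0.15.
v(0.5) ≈ 0.9163, v(0.65) ≈ 0.9746, v(0.8) ≈ 1.0296, v(0.95) ≈ 1.0818, v(1.1) ≈ 1.1314, v(1.25) ≈ 1.1787, v(1.4) ≈ 1.2238, v(1.55) ≈ 1.2669, v(1.7) ≈ 1.3083, v(1.85) ≈ 1.3481, v(2) ≈ 1.3863.
T_10 = (Δt/2)·[v(t_0) + 2v(t_1) + ... + 2v(t_{9}) + v(t_10)].
Sum ≈ 1.7542.

1.7542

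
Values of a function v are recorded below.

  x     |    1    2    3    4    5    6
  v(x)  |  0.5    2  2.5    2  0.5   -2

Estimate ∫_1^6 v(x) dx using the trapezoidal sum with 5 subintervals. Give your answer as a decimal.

Δx = 1.
T_5 = (1/2)·[0.5 + 2·2 + 2·2.5 + 2·2 + 2·0.5 + (-2)] = 6.25.

6.25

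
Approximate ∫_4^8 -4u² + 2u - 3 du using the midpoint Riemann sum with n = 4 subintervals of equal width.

-560

Δu = (8 − 4)/4 = 1.
Midpoints: 4.5, 5.5, 6.5, 7.5.
f(4.5) = -75, f(5.5) = -113, f(6.5) = -159, f(7.5) = -213.
Sum = Δu · [f(4.5) + f(5.5) + f(6.5) + f(7.5)].
Sum = -560.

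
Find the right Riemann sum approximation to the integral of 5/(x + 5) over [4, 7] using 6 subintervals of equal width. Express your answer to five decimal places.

1.40425

Δx = (7 − 4)/6 = 0.5.
Right endpoints: 4.5, 5, 5.5, 6, 6.5, 7.
f(4.5) = 10/19, f(5) = 0.5, f(5.5) = 10/21, f(6) = 5/11, f(6.5) = 10/23, f(7) = 5/12.
Sum = Δx · [f(4.5) + f(5) + f(5.5) + ...].
Sum ≈ 1.40425.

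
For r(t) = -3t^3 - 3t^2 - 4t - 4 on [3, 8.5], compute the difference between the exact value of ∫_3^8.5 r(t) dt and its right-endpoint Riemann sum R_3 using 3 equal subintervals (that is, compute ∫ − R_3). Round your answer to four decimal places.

1977.3837

Exact integral: ∫_3^8.5 r(t) dt = -4589.921875.
R_3 ≈ -6567.305556.
Error ≈ -4589.921875 − (-6567.305556) ≈ 1977.3837.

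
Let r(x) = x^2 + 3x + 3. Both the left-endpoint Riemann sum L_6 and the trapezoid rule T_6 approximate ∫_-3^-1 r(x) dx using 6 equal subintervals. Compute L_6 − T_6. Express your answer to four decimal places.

L_6 ≈ 3.037037.
T_6 ≈ 2.703704.
L_6 − T_6 ≈ 0.3333.

0.3333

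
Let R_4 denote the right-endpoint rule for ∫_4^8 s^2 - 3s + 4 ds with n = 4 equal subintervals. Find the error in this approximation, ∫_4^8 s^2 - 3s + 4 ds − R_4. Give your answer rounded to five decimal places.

-18.66667

Exact integral: ∫_4^8 f(s) ds ≈ 93.3333333.
R_4 = 112.
Error ≈ 93.3333333 − 112 ≈ -18.66667.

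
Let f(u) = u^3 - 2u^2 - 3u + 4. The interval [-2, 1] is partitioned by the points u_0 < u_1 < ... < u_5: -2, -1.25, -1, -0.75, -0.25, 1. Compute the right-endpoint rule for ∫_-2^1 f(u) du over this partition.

6.484375

Subinterval widths: 0.75, 0.25, 0.25, 0.5, 1.25.
Right endpoints: -1.25, -1, -0.75, -0.25, 1.
f(-1.25) = 2.671875, f(-1) = 4, f(-0.75) = 4.703125, f(-0.25) = 4.609375, f(1) = 0.
Sum = Σ Δu_i · f(u_i).
Sum = 6.484375.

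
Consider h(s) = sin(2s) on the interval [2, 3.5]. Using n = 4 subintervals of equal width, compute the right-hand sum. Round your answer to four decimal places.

-0.4054

Δs = (3.5 − 2)/4 = 0.375.
Right endpoints: 2.375, 2.75, 3.125, 3.5.
h(2.375) ≈ -0.9993, h(2.75) ≈ -0.7055, h(3.125) ≈ -0.0332, h(3.5) ≈ 0.6570.
Sum = Δs · [h(2.375) + h(2.75) + h(3.125) + h(3.5)].
Sum ≈ -0.4054.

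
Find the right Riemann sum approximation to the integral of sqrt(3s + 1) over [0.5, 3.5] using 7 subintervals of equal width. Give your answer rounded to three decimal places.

8.168

Δs = (3.5 − 0.5)/7 = 3/7.
Right endpoints: 13/14, 19/14, 25/14, 31/14, 37/14, 43/14, 3.5.
f(13/14) ≈ 1.946, f(19/14) ≈ 2.252, f(25/14) ≈ 2.521, f(31/14) ≈ 2.765, f(37/14) ≈ 2.988, f(43/14) ≈ 3.196, f(3.5) ≈ 3.391.
Sum = Δs · [f(13/14) + f(19/14) + f(25/14) + ...].
Sum ≈ 8.168.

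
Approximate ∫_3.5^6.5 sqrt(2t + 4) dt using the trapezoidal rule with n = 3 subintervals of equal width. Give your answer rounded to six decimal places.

Δt = (6.5 − 3.5)/3 = 1.
f(3.5) ≈ 3.316625, f(4.5) ≈ 3.605551, f(5.5) ≈ 3.872983, f(6.5) ≈ 4.123106.
T_3 = (Δt/2)·[f(t_0) + 2f(t_1) + 2f(t_2) + f(t_3)].
Sum ≈ 11.198400.

11.198400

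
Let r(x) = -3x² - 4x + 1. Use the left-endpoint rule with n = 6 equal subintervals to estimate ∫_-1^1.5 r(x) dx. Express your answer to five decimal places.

-1.72743

Δx = (1.5 − (-1))/6 = 5/12.
Left endpoints: -1, -7/12, -1/6, 0.25, 2/3, 13/12.
r(-1) = 2, r(-7/12) = 2.3125, r(-1/6) = 19/12, r(0.25) = -0.1875, r(2/3) = -3, r(13/12) = -329/48.
Sum = Δx · [r(-1) + r(-7/12) + r(-1/6) + ...].
Sum ≈ -1.72743.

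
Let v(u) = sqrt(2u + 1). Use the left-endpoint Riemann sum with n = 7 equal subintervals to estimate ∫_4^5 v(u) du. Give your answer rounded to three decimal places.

Δu = (5 − 4)/7 = 1/7.
Left endpoints: 4, 29/7, 30/7, 31/7, 32/7, 33/7, 34/7.
v(4) ≈ 3.000, v(29/7) ≈ 3.047, v(30/7) ≈ 3.094, v(31/7) ≈ 3.140, v(32/7) ≈ 3.185, v(33/7) ≈ 3.229, v(34/7) ≈ 3.273.
Sum = Δu · [v(4) + v(29/7) + v(30/7) + ...].
Sum ≈ 3.138.

3.138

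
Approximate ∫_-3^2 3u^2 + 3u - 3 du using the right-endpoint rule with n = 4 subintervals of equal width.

Δu = (2 − (-3))/4 = 1.25.
Right endpoints: -1.75, -0.5, 0.75, 2.
f(-1.75) = 0.9375, f(-0.5) = -3.75, f(0.75) = 0.9375, f(2) = 15.
Sum = Δu · [f(-1.75) + f(-0.5) + f(0.75) + f(2)].
Sum = 16.40625.

16.40625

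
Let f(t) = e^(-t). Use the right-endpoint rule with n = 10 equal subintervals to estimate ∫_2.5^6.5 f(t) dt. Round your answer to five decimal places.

Δt = (6.5 − 2.5)/10 = 0.4.
Right endpoints: 2.9, 3.3, 3.7, 4.1, 4.5, 4.9, 5.3, 5.7, 6.1, 6.5.
f(2.9) ≈ 0.05502, f(3.3) ≈ 0.03688, f(3.7) ≈ 0.02472, f(4.1) ≈ 0.01657, f(4.5) ≈ 0.01111, f(4.9) ≈ 0.00745, f(5.3) ≈ 0.00499, f(5.7) ≈ 0.00335, f(6.1) ≈ 0.00224, f(6.5) ≈ 0.00150.
Sum = Δt · [f(2.9) + f(3.3) + f(3.7) + ...].
Sum ≈ 0.06554.

0.06554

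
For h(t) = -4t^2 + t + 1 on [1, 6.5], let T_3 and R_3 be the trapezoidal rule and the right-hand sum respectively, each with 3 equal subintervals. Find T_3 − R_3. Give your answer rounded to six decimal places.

T_3 ≈ -351.03240741.
R_3 ≈ -497.24074074.
T_3 − R_3 ≈ 146.208333.

146.208333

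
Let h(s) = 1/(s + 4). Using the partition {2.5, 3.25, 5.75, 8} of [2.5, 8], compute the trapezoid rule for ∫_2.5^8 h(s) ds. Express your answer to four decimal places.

0.6192

Subinterval widths: 0.75, 2.5, 2.25.
h(2.5) = 2/13, h(3.25) = 4/29, h(5.75) = 4/39, h(8) = 1/12.
On each subinterval the trapezoid contributes (Δs_i/2)·[h(s_{i-1}) + h(s_i)].
Sum ≈ 0.6192.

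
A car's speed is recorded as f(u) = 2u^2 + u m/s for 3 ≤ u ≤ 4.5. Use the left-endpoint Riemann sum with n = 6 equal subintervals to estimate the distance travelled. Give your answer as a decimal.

Δu = (4.5 − 3)/6 = 0.25.
Left endpoints: 3, 3.25, 3.5, 3.75, 4, 4.25.
f(3) = 21, f(3.25) = 24.375, f(3.5) = 28, f(3.75) = 31.875, f(4) = 36, f(4.25) = 40.375.
Sum = Δu · [f(3) + f(3.25) + f(3.5) + ...].
Sum = 45.40625.

45.40625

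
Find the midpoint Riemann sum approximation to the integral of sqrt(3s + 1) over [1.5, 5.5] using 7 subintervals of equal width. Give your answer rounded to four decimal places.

13.4058

Δs = (5.5 − 1.5)/7 = 4/7.
Midpoints: 25/14, 33/14, 41/14, 3.5, 57/14, 65/14, 73/14.
f(25/14) ≈ 2.5213, f(33/14) ≈ 2.8410, f(41/14) ≈ 3.1282, f(3.5) ≈ 3.3912, f(57/14) ≈ 3.6351, f(65/14) ≈ 3.8638, f(73/14) ≈ 4.0796.
Sum = Δs · [f(25/14) + f(33/14) + f(41/14) + ...].
Sum ≈ 13.4058.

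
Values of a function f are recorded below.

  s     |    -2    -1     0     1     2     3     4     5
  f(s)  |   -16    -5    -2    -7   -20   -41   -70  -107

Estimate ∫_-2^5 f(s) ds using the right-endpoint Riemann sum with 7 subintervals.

-252

Δs = 1.
Sum = 1·[(-5) + (-2) + (-7) + (-20) + (-41) + (-70) + (-107)] = -252.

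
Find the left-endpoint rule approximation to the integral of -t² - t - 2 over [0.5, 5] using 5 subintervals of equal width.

-50.445

Δt = (5 − 0.5)/5 = 0.9.
Left endpoints: 0.5, 1.4, 2.3, 3.2, 4.1.
f(0.5) = -2.75, f(1.4) = -5.36, f(2.3) = -9.59, f(3.2) = -15.44, f(4.1) = -22.91.
Sum = Δt · [f(0.5) + f(1.4) + f(2.3) + f(3.2) + f(4.1)].
Sum = -50.445.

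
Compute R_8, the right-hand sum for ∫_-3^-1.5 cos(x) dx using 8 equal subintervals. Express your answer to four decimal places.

-0.7544

Δx = (-1.5 − (-3))/8 = 0.1875.
Right endpoints: -2.8125, -2.625, -2.4375, -2.25, -2.0625, -1.875, -1.6875, -1.5.
f(-2.8125) ≈ -0.9463, f(-2.625) ≈ -0.8695, f(-2.4375) ≈ -0.7622, f(-2.25) ≈ -0.6282, f(-2.0625) ≈ -0.4721, f(-1.875) ≈ -0.2995, f(-1.6875) ≈ -0.1164, f(-1.5) ≈ 0.0707.
Sum = Δx · [f(-2.8125) + f(-2.625) + f(-2.4375) + ...].
Sum ≈ -0.7544.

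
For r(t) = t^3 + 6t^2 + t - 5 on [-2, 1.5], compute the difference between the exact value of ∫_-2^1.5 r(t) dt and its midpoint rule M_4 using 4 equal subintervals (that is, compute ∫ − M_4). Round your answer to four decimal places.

Exact integral: ∫_-2^1.5 r(t) dt = 1.640625.
M_4 ≈ 0.468262.
Error ≈ 1.640625 − 0.468262 ≈ 1.1724.

1.1724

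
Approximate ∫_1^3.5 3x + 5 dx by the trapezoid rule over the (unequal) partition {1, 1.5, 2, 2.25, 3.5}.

Subinterval widths: 0.5, 0.5, 0.25, 1.25.
f(1) = 8, f(1.5) = 9.5, f(2) = 11, f(2.25) = 11.75, f(3.5) = 15.5.
On each subinterval the trapezoid contributes (Δx_i/2)·[f(x_{i-1}) + f(x_i)].
Sum = 29.375.

29.375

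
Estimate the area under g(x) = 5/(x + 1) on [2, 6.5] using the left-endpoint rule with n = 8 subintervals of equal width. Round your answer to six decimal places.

4.874959

Δx = (6.5 − 2)/8 = 0.5625.
Left endpoints: 2, 2.5625, 3.125, 3.6875, 4.25, 4.8125, 5.375, 5.9375.
g(2) = 5/3, g(2.5625) = 80/57, g(3.125) = 40/33, g(3.6875) = 16/15, g(4.25) = 20/21, g(4.8125) = 80/93, g(5.375) = 40/51, g(5.9375) = 80/111.
Sum = Δx · [g(2) + g(2.5625) + g(3.125) + ...].
Sum ≈ 4.874959.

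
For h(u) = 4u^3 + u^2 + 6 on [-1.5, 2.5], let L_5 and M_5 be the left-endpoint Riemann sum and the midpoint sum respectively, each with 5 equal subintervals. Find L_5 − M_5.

L_5 = 35.32.
M_5 = 62.84.
L_5 − M_5 = -27.52.

-27.52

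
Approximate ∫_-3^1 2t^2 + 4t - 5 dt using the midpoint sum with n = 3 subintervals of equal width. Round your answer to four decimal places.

-18.5185

Δt = (1 − (-3))/3 = 4/3.
Midpoints: -7/3, -1, 1/3.
f(-7/3) = -31/9, f(-1) = -7, f(1/3) = -31/9.
Sum = Δt · [f(-7/3) + f(-1) + f(1/3)].
Sum ≈ -18.5185.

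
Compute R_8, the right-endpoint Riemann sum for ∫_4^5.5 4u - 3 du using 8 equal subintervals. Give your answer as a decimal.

Δu = (5.5 − 4)/8 = 0.1875.
Right endpoints: 4.1875, 4.375, 4.5625, 4.75, 4.9375, 5.125, 5.3125, 5.5.
f(4.1875) = 13.75, f(4.375) = 14.5, f(4.5625) = 15.25, f(4.75) = 16, f(4.9375) = 16.75, f(5.125) = 17.5, f(5.3125) = 18.25, f(5.5) = 19.
Sum = Δu · [f(4.1875) + f(4.375) + f(4.5625) + ...].
Sum = 24.5625.

24.5625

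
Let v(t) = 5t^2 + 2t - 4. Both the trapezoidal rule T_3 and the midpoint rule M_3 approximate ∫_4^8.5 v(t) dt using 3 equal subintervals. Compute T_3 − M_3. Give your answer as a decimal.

12.65625

T_3 = 963.5625.
M_3 = 950.90625.
T_3 − M_3 = 12.65625.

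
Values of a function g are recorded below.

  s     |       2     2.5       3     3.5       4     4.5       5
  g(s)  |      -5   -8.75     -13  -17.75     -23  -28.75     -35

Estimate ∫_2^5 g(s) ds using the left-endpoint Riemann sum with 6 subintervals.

Δs = 0.5.
Sum = 0.5·[(-5) + (-8.75) + (-13) + (-17.75) + (-23) + (-28.75)] = -48.125.

-48.125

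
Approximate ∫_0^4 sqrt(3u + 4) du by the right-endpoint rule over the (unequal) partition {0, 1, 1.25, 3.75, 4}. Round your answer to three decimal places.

14.105

Subinterval widths: 1, 0.25, 2.5, 0.25.
Right endpoints: 1, 1.25, 3.75, 4.
f(1) ≈ 2.646, f(1.25) ≈ 2.784, f(3.75) ≈ 3.905, f(4) ≈ 4.000.
Sum = Σ Δu_i · f(u_i).
Sum ≈ 14.105.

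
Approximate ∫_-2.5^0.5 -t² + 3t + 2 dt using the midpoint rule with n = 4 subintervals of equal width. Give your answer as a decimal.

-8.109375

Δt = (0.5 − (-2.5))/4 = 0.75.
Midpoints: -2.125, -1.375, -0.625, 0.125.
f(-2.125) = -8.890625, f(-1.375) = -4.015625, f(-0.625) = -0.265625, f(0.125) = 2.359375.
Sum = Δt · [f(-2.125) + f(-1.375) + f(-0.625) + f(0.125)].
Sum = -8.109375.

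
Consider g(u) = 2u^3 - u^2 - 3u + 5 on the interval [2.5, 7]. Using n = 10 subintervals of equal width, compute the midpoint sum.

1028.13046875

Δu = (7 − 2.5)/10 = 0.45.
Midpoints: 2.725, 3.175, 3.625, 4.075, 4.525, 4.975, 5.425, 5.875, 6.325, 6.775.
g(2.725) = 29.86903125, g(3.175) = 49.40634375, g(3.625) = 76.25390625, g(4.075) = 111.50521875, g(4.525) = 156.25378125, g(4.975) = 211.59309375, g(5.425) = 278.61665625, g(5.875) = 358.41796875, g(6.325) = 452.09053125, g(6.775) = 560.72784375.
Sum = Δu · [g(2.725) + g(3.175) + g(3.625) + ...].
Sum = 1028.13046875.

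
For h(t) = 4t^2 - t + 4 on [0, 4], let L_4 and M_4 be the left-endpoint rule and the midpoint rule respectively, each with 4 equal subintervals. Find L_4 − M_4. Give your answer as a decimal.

L_4 = 66.
M_4 = 92.
L_4 − M_4 = -26.

-26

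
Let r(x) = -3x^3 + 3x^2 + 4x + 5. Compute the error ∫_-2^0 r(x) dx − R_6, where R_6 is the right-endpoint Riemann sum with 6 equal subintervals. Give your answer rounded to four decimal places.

Exact integral: ∫_-2^0 r(x) dx = 22.
R_6 ≈ 17.777778.
Error ≈ 22 − 17.777778 ≈ 4.2222.

4.2222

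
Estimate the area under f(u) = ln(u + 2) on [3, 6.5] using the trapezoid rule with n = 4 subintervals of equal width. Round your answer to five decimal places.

Δu = (6.5 − 3)/4 = 0.875.
f(3) ≈ 1.60944, f(3.875) ≈ 1.77071, f(4.75) ≈ 1.90954, f(5.625) ≈ 2.03143, f(6.5) ≈ 2.14007.
T_4 = (Δu/2)·[f(u_0) + 2f(u_1) + 2f(u_2) + 2f(u_3) + f(u_4)].
Sum ≈ 6.63813.

6.63813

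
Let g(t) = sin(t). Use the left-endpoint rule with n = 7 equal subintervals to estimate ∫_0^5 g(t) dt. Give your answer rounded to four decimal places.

1.0281

Δt = (5 − 0)/7 = 5/7.
Left endpoints: 0, 5/7, 10/7, 15/7, 20/7, 25/7, 30/7.
g(0) ≈ 0.0000, g(5/7) ≈ 0.6551, g(10/7) ≈ 0.9899, g(15/7) ≈ 0.8408, g(20/7) ≈ 0.2806, g(25/7) ≈ -0.4167, g(30/7) ≈ -0.9103.
Sum = Δt · [g(0) + g(5/7) + g(10/7) + ...].
Sum ≈ 1.0281.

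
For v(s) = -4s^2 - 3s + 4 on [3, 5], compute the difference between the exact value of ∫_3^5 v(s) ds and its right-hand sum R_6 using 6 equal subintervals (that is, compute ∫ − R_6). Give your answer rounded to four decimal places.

11.8148

Exact integral: ∫_3^5 v(s) ds ≈ -146.666667.
R_6 ≈ -158.481481.
Error ≈ -146.666667 − (-158.481481) ≈ 11.8148.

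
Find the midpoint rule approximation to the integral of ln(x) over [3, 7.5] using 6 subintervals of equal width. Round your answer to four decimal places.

7.3206

Δx = (7.5 − 3)/6 = 0.75.
Midpoints: 3.375, 4.125, 4.875, 5.625, 6.375, 7.125.
f(3.375) ≈ 1.2164, f(4.125) ≈ 1.4171, f(4.875) ≈ 1.5841, f(5.625) ≈ 1.7272, f(6.375) ≈ 1.8524, f(7.125) ≈ 1.9636.
Sum = Δx · [f(3.375) + f(4.125) + f(4.875) + ...].
Sum ≈ 7.3206.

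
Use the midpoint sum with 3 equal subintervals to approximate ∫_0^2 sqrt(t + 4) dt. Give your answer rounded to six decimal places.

4.465473

Δt = (2 − 0)/3 = 2/3.
Midpoints: 1/3, 1, 5/3.
f(1/3) ≈ 2.081666, f(1) ≈ 2.236068, f(5/3) ≈ 2.380476.
Sum = Δt · [f(1/3) + f(1) + f(5/3)].
Sum ≈ 4.465473.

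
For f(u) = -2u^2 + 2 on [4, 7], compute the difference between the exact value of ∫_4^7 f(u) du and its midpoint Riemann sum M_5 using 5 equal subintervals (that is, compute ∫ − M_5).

Exact integral: ∫_4^7 f(u) du = -180.
M_5 = -179.82.
Error = -180 − (-179.82) = -0.18.

-0.18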